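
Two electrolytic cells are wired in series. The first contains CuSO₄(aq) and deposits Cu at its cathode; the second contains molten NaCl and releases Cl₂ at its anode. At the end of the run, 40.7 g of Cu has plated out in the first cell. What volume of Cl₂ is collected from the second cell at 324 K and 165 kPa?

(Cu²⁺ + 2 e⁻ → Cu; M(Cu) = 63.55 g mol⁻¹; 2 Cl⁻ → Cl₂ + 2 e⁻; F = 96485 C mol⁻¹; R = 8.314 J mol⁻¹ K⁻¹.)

10.5 L

n(Cu) = 40.7 / 63.55 = 0.6404 mol, so n(e⁻) = 2 × 0.6404 = 1.281 mol.
The cells are in series, so the same 1.281 mol of electrons passes through the second cell.
2 Cl⁻ → Cl₂ + 2 e⁻ — 2 mol e⁻ per mol Cl₂, so n(Cl₂) = 1.281/2 = 0.6404 mol.
V = nRT/P = (0.6404 × 8.314 × 324) / (165 × 10³) = 0.0105 m³ = 10.5 L.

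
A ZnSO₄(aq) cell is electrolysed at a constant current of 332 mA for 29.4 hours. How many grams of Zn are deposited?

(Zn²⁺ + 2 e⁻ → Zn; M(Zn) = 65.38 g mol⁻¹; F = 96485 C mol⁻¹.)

Q = I·t = 0.3320 A × 105840 s = 35140 C.
n(e⁻) = Q/F = 35140 / 96485 = 0.3642 mol.
Zn²⁺ + 2 e⁻ → Zn, so n(Zn) = n(e⁻)/2 = 0.1821 mol.
m = n·M = 0.1821 × 65.38 = 11.9 g.

11.9 g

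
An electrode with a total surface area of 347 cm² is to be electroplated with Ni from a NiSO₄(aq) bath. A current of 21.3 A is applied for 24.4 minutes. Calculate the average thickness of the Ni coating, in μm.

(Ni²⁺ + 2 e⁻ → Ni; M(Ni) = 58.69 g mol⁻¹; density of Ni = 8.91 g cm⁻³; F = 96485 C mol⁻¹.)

30.7 μm

Q = I·t = 21.30 × 1464.0 = 31180 C; n(e⁻) = 0.3232 mol.
n(Ni) = n(e⁻)/2 = 0.1616 mol, so m = 0.1616 × 58.69 = 9.484 g.
Volume = m/ρ = 9.484 / 8.91 = 1.064 cm³.
Thickness = V/A = 1.064 / 347 = 0.00307 cm = 30.7 μm.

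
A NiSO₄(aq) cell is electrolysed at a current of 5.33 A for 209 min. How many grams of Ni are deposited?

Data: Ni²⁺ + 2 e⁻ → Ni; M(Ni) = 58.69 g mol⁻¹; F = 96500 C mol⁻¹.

Q = I·t = 5.330 A × 12540 s = 66840 C.
n(e⁻) = Q/F = 66840 / 96500 = 0.6926 mol.
Ni²⁺ + 2 e⁻ → Ni, so n(Ni) = n(e⁻)/2 = 0.3463 mol.
m = n·M = 0.3463 × 58.69 = 20.3 g.

20.3 g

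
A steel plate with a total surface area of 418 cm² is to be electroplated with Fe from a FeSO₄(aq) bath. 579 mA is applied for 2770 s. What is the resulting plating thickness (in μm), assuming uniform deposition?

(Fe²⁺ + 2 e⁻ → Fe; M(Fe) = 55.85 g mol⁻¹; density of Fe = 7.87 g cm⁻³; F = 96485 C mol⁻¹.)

1.41 μm

Q = I·t = 0.5790 × 2770.0 = 1604 C; n(e⁻) = 0.01662 mol.
n(Fe) = n(e⁻)/2 = 0.008311 mol, so m = 0.008311 × 55.85 = 0.4642 g.
Volume = m/ρ = 0.4642 / 7.87 = 0.05898 cm³.
Thickness = V/A = 0.05898 / 418 = 1.41 × 10⁻⁴ cm = 1.41 μm.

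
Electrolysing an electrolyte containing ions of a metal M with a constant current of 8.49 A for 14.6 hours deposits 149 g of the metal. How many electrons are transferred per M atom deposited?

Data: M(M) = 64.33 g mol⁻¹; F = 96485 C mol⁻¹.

Q = I·t = 8.490 A × 52560 s = 446200 C, so n(e⁻) = 446200/96485 = 4.625 mol.
n(M) deposited = 149 / 64.33 = 2.316 mol.
Electrons per atom = n(e⁻)/n(M) = 4.625 / 2.316 = 2.00 ≈ 2, so the ion is M²⁺.

2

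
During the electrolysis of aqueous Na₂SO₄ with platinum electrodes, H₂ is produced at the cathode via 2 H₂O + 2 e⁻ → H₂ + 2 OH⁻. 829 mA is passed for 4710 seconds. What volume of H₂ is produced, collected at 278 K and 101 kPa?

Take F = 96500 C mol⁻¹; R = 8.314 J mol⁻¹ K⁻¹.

0.463 L

Q = I·t = 0.8290 A × 4710.0 s = 3905 C.
n(e⁻) = Q/F = 3905 / 96500 = 0.04046 mol.
2 electrons are transferred per H₂ molecule, so n(H₂) = 0.04046 / 2 = 0.02023 mol.
V = nRT/P = (0.02023 × 8.314 × 278) / (101 × 10³ Pa) = 4.63 × 10⁻⁴ m³ = 0.463 L.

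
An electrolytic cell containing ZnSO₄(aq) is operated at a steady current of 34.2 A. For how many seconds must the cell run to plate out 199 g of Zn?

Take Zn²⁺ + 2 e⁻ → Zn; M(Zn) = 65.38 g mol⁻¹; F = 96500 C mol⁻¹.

17200 s

n(Zn) = m/M = 199 / 65.38 = 3.044 mol.
Each Zn atom requires 2 electrons, so n(e⁻) = 2 × 3.044 = 6.087 mol.
Q = n(e⁻)·F = 6.087 × 96500 = 587400 C.
t = Q/I = 587400 / 34.20 A = 17180 s.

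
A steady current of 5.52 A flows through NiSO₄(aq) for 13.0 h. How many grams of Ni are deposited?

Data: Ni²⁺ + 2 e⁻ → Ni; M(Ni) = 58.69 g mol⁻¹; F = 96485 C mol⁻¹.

78.6 g

Q = I·t = 5.520 A × 46800 s = 258300 C.
n(e⁻) = Q/F = 258300 / 96485 = 2.677 mol.
Ni²⁺ + 2 e⁻ → Ni, so n(Ni) = n(e⁻)/2 = 1.339 mol.
m = n·M = 1.339 × 58.69 = 78.6 g.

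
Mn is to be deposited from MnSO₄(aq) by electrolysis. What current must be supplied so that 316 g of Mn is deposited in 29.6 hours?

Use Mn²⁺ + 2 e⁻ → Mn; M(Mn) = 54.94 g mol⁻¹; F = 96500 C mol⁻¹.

10.4 A

n(Mn) = 316 / 54.94 = 5.752 mol.
n(e⁻) = 2 × 5.752 = 11.50 mol.
Q = n(e⁻)·F = 11.50 × 96500 = 1110000 C.
I = Q/t = 1110000 / 106560 s = 10.4 A.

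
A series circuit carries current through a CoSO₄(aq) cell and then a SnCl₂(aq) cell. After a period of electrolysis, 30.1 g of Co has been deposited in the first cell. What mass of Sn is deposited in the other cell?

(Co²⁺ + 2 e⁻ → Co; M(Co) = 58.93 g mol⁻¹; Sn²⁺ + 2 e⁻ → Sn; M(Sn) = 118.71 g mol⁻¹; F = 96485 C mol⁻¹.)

60.6 g

n(Co) = 30.1 / 58.93 = 0.5108 mol.
Since Co²⁺ + 2 e⁻ → Co, n(e⁻) passed = 2 × 0.5108 = 1.022 mol.
Cells in series carry the same charge, so the same 1.022 mol of electrons passes through cell 2.
Sn²⁺ + 2 e⁻ → Sn, so n(Sn) = 1.022 / 2 = 0.5108 mol.
m(Sn) = 0.5108 × 118.71 = 60.6 g.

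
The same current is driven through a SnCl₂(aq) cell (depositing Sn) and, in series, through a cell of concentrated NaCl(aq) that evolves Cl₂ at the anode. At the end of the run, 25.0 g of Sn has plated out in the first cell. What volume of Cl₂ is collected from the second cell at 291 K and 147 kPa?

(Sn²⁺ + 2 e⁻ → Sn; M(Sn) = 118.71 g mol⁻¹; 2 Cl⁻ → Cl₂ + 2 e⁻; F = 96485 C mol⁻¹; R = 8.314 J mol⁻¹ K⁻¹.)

n(Sn) = 25.0 / 118.71 = 0.2106 mol, so n(e⁻) = 2 × 0.2106 = 0.4212 mol.
The cells are in series, so the same 0.4212 mol of electrons passes through the second cell.
2 Cl⁻ → Cl₂ + 2 e⁻ — 2 mol e⁻ per mol Cl₂, so n(Cl₂) = 0.4212/2 = 0.2106 mol.
V = nRT/P = (0.2106 × 8.314 × 291) / (147 × 10³) = 0.00347 m³ = 3.47 L.

3.47 L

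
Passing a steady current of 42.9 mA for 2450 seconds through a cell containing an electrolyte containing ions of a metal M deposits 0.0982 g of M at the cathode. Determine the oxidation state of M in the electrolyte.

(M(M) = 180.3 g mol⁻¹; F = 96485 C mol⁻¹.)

Q = I·t = 0.04290 A × 2450.0 s = 105.1 C, so n(e⁻) = 105.1/96485 = 0.001089 mol.
n(M) deposited = 0.0982 / 180.3 = 0.0005446 mol.
Electrons per atom = n(e⁻)/n(M) = 0.001089 / 0.0005446 = 2.00 ≈ 2, so the ion is M²⁺.

+2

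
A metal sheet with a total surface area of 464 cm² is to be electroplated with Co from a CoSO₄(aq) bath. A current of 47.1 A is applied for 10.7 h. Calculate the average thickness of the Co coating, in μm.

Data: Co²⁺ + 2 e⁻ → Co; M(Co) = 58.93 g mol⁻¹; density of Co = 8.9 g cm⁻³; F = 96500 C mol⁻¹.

1340 μm

Q = I·t = 47.10 × 38520 = 1814000 C; n(e⁻) = 18.80 mol.
n(Co) = n(e⁻)/2 = 9.400 mol, so m = 9.400 × 58.93 = 554.0 g.
Volume = m/ρ = 554.0 / 8.9 = 62.24 cm³.
Thickness = V/A = 62.24 / 464 = 0.134 cm = 1340 μm.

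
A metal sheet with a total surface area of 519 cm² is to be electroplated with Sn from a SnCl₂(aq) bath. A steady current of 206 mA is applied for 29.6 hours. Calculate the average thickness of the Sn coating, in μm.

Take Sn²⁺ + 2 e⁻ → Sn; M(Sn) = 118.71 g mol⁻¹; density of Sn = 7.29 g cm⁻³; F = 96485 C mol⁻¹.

Q = I·t = 0.2060 × 106560 = 21950 C; n(e⁻) = 0.2275 mol.
n(Sn) = n(e⁻)/2 = 0.1138 mol, so m = 0.1138 × 118.71 = 13.50 g.
Volume = m/ρ = 13.50 / 7.29 = 1.852 cm³.
Thickness = V/A = 1.852 / 519 = 0.00357 cm = 35.7 μm.

35.7 μm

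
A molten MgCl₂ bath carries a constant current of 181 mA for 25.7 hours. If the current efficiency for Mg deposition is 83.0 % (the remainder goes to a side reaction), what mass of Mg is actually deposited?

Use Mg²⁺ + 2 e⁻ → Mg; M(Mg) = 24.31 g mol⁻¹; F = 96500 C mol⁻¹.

1.75 g

Q = I·t = 0.1810 × 92520 = 16750 C.
n(e⁻) = 16750/96500 = 0.1735 mol; theoretically n(Mg) = 0.1735/2 = 0.08677 mol, m_theo = 2.109 g.
At 83.0 % efficiency, m_actual = 0.830 × 2.109 = 1.75 g.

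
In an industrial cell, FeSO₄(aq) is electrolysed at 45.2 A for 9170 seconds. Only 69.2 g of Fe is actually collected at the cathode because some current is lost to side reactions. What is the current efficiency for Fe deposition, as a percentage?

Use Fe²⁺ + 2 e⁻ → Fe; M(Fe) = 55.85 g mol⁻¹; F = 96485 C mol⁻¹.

57.7 %

Q = I·t = 45.20 × 9170.0 = 414500 C; n(e⁻) = 414500/96485 = 4.296 mol.
Theoretical n(Fe) = n(e⁻)/2 = 2.148 mol, i.e. m_theo = 2.148 × 55.85 = 120.0 g.
Efficiency = m_actual / m_theo = 69.2 / 120.0 = 57.7 %.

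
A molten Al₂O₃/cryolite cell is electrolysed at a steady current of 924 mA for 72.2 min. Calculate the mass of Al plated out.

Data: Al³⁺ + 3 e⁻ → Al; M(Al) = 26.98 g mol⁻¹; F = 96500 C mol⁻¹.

0.373 g

Q = I·t = 0.9240 A × 4332.0 s = 4003 C.
n(e⁻) = Q/F = 4003 / 96500 = 0.04148 mol.
Al³⁺ + 3 e⁻ → Al, so n(Al) = n(e⁻)/3 = 0.01383 mol.
m = n·M = 0.01383 × 26.98 = 0.373 g.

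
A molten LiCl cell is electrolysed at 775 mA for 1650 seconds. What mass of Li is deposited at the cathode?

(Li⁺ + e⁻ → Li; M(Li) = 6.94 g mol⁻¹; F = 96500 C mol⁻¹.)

Q = I·t = 0.7750 A × 1650.0 s = 1279 C.
n(e⁻) = Q/F = 1279 / 96500 = 0.01325 mol.
Li⁺ + e⁻ → Li, so n(Li) = n(e⁻)/1 = 0.01325 mol.
m = n·M = 0.01325 × 6.94 = 0.0920 g.

0.0920 g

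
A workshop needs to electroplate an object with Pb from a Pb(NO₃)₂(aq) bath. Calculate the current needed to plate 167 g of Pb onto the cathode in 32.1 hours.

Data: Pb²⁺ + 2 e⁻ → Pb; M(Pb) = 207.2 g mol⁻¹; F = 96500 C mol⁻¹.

1.35 A

n(Pb) = 167 / 207.2 = 0.8060 mol.
n(e⁻) = 2 × 0.8060 = 1.612 mol.
Q = n(e⁻)·F = 1.612 × 96500 = 155600 C.
I = Q/t = 155600 / 115560 s = 1.35 A.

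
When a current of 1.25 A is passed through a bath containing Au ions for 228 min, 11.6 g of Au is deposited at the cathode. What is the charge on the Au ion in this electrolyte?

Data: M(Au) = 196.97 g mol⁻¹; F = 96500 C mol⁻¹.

Q = I·t = 1.250 A × 13680 s = 17100 C, so n(e⁻) = 17100/96500 = 0.1772 mol.
n(Au) deposited = 11.6 / 196.97 = 0.05889 mol.
Electrons per atom = n(e⁻)/n(Au) = 0.1772 / 0.05889 = 3.01 ≈ 3, so the ion is Au³⁺.

+3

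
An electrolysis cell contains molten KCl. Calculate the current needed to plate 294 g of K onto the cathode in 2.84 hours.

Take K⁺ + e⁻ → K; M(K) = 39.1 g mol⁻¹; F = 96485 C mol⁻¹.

n(K) = 294 / 39.1 = 7.519 mol.
n(e⁻) = 1 × 7.519 = 7.519 mol.
Q = n(e⁻)·F = 7.519 × 96485 = 725500 C.
I = Q/t = 725500 / 10224 s = 71.0 A.

71.0 A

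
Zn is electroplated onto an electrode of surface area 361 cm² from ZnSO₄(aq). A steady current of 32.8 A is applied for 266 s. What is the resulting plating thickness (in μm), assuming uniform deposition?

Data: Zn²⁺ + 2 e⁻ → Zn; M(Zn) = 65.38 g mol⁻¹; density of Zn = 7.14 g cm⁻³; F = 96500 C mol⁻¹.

Q = I·t = 32.80 × 266.00 = 8725 C; n(e⁻) = 0.09041 mol.
n(Zn) = n(e⁻)/2 = 0.04521 mol, so m = 0.04521 × 65.38 = 2.956 g.
Volume = m/ρ = 2.956 / 7.14 = 0.4139 cm³.
Thickness = V/A = 0.4139 / 361 = 0.00115 cm = 11.5 μm.

11.5 μm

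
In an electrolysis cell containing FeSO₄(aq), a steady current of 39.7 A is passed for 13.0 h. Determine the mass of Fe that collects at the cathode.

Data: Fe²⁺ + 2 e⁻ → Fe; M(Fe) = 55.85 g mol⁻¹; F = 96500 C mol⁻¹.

538 g

Q = I·t = 39.70 A × 46800 s = 1858000 C.
n(e⁻) = Q/F = 1858000 / 96500 = 19.25 mol.
Fe²⁺ + 2 e⁻ → Fe, so n(Fe) = n(e⁻)/2 = 9.627 mol.
m = n·M = 9.627 × 55.85 = 538 g.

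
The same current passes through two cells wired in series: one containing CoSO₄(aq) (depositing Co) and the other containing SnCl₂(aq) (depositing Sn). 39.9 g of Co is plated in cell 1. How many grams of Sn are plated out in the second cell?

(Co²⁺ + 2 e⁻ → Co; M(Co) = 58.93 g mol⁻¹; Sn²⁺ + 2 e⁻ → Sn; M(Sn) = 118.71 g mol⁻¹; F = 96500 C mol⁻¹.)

80.4 g

n(Co) = 39.9 / 58.93 = 0.6771 mol.
Since Co²⁺ + 2 e⁻ → Co, n(e⁻) passed = 2 × 0.6771 = 1.354 mol.
Cells in series carry the same charge, so the same 1.354 mol of electrons passes through cell 2.
Sn²⁺ + 2 e⁻ → Sn, so n(Sn) = 1.354 / 2 = 0.6771 mol.
m(Sn) = 0.6771 × 118.71 = 80.4 g.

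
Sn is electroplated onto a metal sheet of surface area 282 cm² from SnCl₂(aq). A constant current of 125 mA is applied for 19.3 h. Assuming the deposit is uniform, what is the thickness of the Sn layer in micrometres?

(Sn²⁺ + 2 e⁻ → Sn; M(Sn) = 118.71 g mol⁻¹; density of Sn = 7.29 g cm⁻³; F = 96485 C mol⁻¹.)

26.0 μm

Q = I·t = 0.1250 × 69480 = 8685 C; n(e⁻) = 0.09001 mol.
n(Sn) = n(e⁻)/2 = 0.04501 mol, so m = 0.04501 × 118.71 = 5.343 g.
Volume = m/ρ = 5.343 / 7.29 = 0.7329 cm³.
Thickness = V/A = 0.7329 / 282 = 0.00260 cm = 26.0 μm.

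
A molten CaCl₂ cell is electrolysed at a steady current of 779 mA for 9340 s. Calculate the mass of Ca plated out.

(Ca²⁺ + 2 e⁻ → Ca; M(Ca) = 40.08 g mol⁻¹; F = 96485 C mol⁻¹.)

1.51 g

Q = I·t = 0.7790 A × 9340.0 s = 7276 C.
n(e⁻) = Q/F = 7276 / 96485 = 0.07541 mol.
Ca²⁺ + 2 e⁻ → Ca, so n(Ca) = n(e⁻)/2 = 0.03770 mol.
m = n·M = 0.03770 × 40.08 = 1.51 g.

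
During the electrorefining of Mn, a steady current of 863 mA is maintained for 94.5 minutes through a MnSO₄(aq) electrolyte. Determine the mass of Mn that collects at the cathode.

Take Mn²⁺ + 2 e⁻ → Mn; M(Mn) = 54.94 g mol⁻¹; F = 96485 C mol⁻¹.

1.39 g

Q = I·t = 0.8630 A × 5670.0 s = 4893 C.
n(e⁻) = Q/F = 4893 / 96485 = 0.05071 mol.
Mn²⁺ + 2 e⁻ → Mn, so n(Mn) = n(e⁻)/2 = 0.02536 mol.
m = n·M = 0.02536 × 54.94 = 1.39 g.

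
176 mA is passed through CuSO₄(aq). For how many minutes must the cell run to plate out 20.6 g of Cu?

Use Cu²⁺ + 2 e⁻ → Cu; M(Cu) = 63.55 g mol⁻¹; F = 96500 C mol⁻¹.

n(Cu) = m/M = 20.6 / 63.55 = 0.3242 mol.
Each Cu atom requires 2 electrons, so n(e⁻) = 2 × 0.3242 = 0.6483 mol.
Q = n(e⁻)·F = 0.6483 × 96500 = 62560 C.
t = Q/I = 62560 / 0.1760 A = 355500 s = 5920 min.

5920 min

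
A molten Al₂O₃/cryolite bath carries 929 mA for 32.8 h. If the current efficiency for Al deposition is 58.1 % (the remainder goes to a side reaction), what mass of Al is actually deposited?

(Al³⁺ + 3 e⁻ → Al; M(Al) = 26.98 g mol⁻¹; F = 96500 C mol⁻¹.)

5.94 g

Q = I·t = 0.9290 × 118080 = 109700 C.
n(e⁻) = 109700/96500 = 1.137 mol; theoretically n(Al) = 1.137/3 = 0.3789 mol, m_theo = 10.22 g.
At 58.1 % efficiency, m_actual = 0.581 × 10.22 = 5.94 g.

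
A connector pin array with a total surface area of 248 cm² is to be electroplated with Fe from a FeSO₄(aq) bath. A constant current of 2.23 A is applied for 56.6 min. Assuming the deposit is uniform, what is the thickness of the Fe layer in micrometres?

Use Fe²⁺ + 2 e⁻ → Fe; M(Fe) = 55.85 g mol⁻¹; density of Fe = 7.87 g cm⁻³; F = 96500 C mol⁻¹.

11.2 μm

Q = I·t = 2.230 × 3396.0 = 7573 C; n(e⁻) = 0.07848 mol.
n(Fe) = n(e⁻)/2 = 0.03924 mol, so m = 0.03924 × 55.85 = 2.191 g.
Volume = m/ρ = 2.191 / 7.87 = 0.2785 cm³.
Thickness = V/A = 0.2785 / 248 = 0.00112 cm = 11.2 μm.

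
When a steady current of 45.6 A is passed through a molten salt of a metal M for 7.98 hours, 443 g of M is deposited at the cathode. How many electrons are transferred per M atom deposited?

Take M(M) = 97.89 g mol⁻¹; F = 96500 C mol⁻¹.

3

Q = I·t = 45.60 A × 28728 s = 1310000 C, so n(e⁻) = 1310000/96500 = 13.58 mol.
n(M) deposited = 443 / 97.89 = 4.525 mol.
Electrons per atom = n(e⁻)/n(M) = 13.58 / 4.525 = 3.00 ≈ 3, so the ion is M³⁺.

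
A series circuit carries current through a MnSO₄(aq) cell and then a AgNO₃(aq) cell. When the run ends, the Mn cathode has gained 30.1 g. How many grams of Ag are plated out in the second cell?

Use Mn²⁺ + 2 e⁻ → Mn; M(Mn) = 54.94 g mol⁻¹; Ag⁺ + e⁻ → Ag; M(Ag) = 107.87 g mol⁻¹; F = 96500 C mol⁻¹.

n(Mn) = 30.1 / 54.94 = 0.5479 mol.
Since Mn²⁺ + 2 e⁻ → Mn, n(e⁻) passed = 2 × 0.5479 = 1.096 mol.
Cells in series carry the same charge, so the same 1.096 mol of electrons passes through cell 2.
Ag⁺ + e⁻ → Ag, so n(Ag) = 1.096 / 1 = 1.096 mol.
m(Ag) = 1.096 × 107.87 = 118 g.

118 g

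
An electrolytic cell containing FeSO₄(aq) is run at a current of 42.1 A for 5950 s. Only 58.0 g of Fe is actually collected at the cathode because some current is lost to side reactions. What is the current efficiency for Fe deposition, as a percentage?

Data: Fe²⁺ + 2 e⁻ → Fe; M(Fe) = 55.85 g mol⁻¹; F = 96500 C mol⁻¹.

80.0 %

Q = I·t = 42.10 × 5950.0 = 250500 C; n(e⁻) = 250500/96500 = 2.596 mol.
Theoretical n(Fe) = n(e⁻)/2 = 1.298 mol, i.e. m_theo = 1.298 × 55.85 = 72.49 g.
Efficiency = m_actual / m_theo = 58.0 / 72.49 = 80.0 %.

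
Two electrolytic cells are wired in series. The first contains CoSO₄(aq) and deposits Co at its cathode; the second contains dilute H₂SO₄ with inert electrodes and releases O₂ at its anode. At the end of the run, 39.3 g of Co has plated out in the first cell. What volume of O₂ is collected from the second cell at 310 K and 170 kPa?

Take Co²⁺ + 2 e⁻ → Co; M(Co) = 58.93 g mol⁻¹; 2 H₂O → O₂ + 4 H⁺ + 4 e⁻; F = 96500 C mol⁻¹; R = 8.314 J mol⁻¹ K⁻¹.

5.06 L

n(Co) = 39.3 / 58.93 = 0.6669 mol, so n(e⁻) = 2 × 0.6669 = 1.334 mol.
The cells are in series, so the same 1.334 mol of electrons passes through the second cell.
2 H₂O → O₂ + 4 H⁺ + 4 e⁻ — 4 mol e⁻ per mol O₂, so n(O₂) = 1.334/4 = 0.3334 mol.
V = nRT/P = (0.3334 × 8.314 × 310) / (170 × 10³) = 0.00506 m³ = 5.06 L.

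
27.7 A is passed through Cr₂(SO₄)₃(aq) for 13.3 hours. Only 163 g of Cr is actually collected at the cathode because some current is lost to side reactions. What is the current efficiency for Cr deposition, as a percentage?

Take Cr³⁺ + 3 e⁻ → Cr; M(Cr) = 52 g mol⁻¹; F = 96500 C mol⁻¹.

Q = I·t = 27.70 × 47880 = 1326000 C; n(e⁻) = 1326000/96500 = 13.74 mol.
Theoretical n(Cr) = n(e⁻)/3 = 4.581 mol, i.e. m_theo = 4.581 × 52 = 238.2 g.
Efficiency = m_actual / m_theo = 163 / 238.2 = 68.4 %.

68.4 %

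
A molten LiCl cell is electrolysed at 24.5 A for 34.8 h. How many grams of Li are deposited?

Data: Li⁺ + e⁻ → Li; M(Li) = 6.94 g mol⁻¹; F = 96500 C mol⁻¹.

Q = I·t = 24.50 A × 125280 s = 3069000 C.
n(e⁻) = Q/F = 3069000 / 96500 = 31.81 mol.
Li⁺ + e⁻ → Li, so n(Li) = n(e⁻)/1 = 31.81 mol.
m = n·M = 31.81 × 6.94 = 221 g.

221 g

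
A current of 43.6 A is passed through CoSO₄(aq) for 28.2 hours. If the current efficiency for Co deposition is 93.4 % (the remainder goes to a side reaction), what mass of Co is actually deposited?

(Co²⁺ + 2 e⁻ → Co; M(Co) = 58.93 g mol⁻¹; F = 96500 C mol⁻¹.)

1260 g

Q = I·t = 43.60 × 101520 = 4426000 C.
n(e⁻) = 4426000/96500 = 45.87 mol; theoretically n(Co) = 45.87/2 = 22.93 mol, m_theo = 1352 g.
At 93.4 % efficiency, m_actual = 0.934 × 1352 = 1260 g.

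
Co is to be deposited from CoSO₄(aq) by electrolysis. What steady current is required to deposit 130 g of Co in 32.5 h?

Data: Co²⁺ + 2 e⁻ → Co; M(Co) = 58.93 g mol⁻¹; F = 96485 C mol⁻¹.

3.64 A

n(Co) = 130 / 58.93 = 2.206 mol.
n(e⁻) = 2 × 2.206 = 4.412 mol.
Q = n(e⁻)·F = 4.412 × 96485 = 425700 C.
I = Q/t = 425700 / 117000 s = 3.64 A.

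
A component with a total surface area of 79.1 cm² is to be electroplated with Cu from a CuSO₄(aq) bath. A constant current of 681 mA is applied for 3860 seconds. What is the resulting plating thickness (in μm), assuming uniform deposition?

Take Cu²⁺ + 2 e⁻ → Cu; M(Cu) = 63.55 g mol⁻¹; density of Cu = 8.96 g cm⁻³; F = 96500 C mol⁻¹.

12.2 μm

Q = I·t = 0.6810 × 3860.0 = 2629 C; n(e⁻) = 0.02724 mol.
n(Cu) = n(e⁻)/2 = 0.01362 mol, so m = 0.01362 × 63.55 = 0.8656 g.
Volume = m/ρ = 0.8656 / 8.96 = 0.09660 cm³.
Thickness = V/A = 0.09660 / 79.1 = 0.00122 cm = 12.2 μm.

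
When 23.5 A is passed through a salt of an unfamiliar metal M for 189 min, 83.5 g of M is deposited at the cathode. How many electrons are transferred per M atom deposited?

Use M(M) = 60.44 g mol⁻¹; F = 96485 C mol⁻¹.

Q = I·t = 23.50 A × 11340 s = 266500 C, so n(e⁻) = 266500/96485 = 2.762 mol.
n(M) deposited = 83.5 / 60.44 = 1.382 mol.
Electrons per atom = n(e⁻)/n(M) = 2.762 / 1.382 = 2.00 ≈ 2, so the ion is M²⁺.

2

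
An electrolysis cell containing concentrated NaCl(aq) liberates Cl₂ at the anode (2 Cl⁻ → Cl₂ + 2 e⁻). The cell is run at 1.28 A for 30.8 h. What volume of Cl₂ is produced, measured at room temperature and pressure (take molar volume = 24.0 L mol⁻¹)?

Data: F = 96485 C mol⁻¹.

Q = I·t = 1.280 A × 110880 s = 141900 C.
n(e⁻) = Q/F = 141900 / 96485 = 1.471 mol.
2 electrons are transferred per Cl₂ molecule, so n(Cl₂) = 1.471 / 2 = 0.7355 mol.
V = n × V_m = 0.7355 × 24.0 = 17.7 L.

17.7 L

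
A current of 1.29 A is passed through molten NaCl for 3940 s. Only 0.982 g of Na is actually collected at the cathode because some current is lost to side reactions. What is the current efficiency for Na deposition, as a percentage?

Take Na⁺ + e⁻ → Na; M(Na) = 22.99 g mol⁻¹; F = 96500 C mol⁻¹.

81.1 %

Q = I·t = 1.290 × 3940.0 = 5083 C; n(e⁻) = 5083/96500 = 0.05267 mol.
Theoretical n(Na) = n(e⁻)/1 = 0.05267 mol, i.e. m_theo = 0.05267 × 22.99 = 1.211 g.
Efficiency = m_actual / m_theo = 0.982 / 1.211 = 81.1 %.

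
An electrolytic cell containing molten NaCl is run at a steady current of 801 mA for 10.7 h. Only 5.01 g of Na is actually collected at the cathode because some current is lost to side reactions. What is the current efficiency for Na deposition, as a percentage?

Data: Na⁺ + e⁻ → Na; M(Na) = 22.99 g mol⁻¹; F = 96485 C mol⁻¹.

Q = I·t = 0.8010 × 38520 = 30850 C; n(e⁻) = 30850/96485 = 0.3198 mol.
Theoretical n(Na) = n(e⁻)/1 = 0.3198 mol, i.e. m_theo = 0.3198 × 22.99 = 7.352 g.
Efficiency = m_actual / m_theo = 5.01 / 7.352 = 68.1 %.

68.1 %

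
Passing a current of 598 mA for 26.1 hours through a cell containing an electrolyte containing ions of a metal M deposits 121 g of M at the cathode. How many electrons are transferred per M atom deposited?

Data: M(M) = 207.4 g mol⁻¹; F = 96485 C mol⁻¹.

1

Q = I·t = 0.5980 A × 93960 s = 56190 C, so n(e⁻) = 56190/96485 = 0.5824 mol.
n(M) deposited = 121 / 207.4 = 0.5834 mol.
Electrons per atom = n(e⁻)/n(M) = 0.5824 / 0.5834 = 0.998 ≈ 1, so the ion is M⁺.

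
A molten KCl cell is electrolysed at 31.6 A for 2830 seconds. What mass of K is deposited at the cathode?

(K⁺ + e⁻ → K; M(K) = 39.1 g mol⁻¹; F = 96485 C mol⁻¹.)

36.2 g

Q = I·t = 31.60 A × 2830.0 s = 89430 C.
n(e⁻) = Q/F = 89430 / 96485 = 0.9269 mol.
K⁺ + e⁻ → K, so n(K) = n(e⁻)/1 = 0.9269 mol.
m = n·M = 0.9269 × 39.1 = 36.2 g.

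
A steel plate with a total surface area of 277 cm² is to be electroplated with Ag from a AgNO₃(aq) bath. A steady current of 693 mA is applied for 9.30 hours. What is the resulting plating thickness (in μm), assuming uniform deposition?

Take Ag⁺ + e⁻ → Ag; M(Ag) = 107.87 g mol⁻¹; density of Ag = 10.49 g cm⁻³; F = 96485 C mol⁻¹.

Q = I·t = 0.6930 × 33480 = 23200 C; n(e⁻) = 0.2405 mol.
n(Ag) = n(e⁻)/1 = 0.2405 mol, so m = 0.2405 × 107.87 = 25.94 g.
Volume = m/ρ = 25.94 / 10.49 = 2.473 cm³.
Thickness = V/A = 2.473 / 277 = 0.00893 cm = 89.3 μm.

89.3 μm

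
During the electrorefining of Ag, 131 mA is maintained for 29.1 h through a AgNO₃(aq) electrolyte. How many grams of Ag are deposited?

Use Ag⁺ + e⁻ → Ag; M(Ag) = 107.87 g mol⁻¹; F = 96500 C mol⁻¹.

15.3 g

Q = I·t = 0.1310 A × 104760 s = 13720 C.
n(e⁻) = Q/F = 13720 / 96500 = 0.1422 mol.
Ag⁺ + e⁻ → Ag, so n(Ag) = n(e⁻)/1 = 0.1422 mol.
m = n·M = 0.1422 × 107.87 = 15.3 g.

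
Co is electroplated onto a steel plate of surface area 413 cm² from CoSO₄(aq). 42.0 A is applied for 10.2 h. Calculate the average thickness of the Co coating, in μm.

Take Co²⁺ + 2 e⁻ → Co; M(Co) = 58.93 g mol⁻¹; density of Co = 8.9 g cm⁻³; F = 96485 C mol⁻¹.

1280 μm

Q = I·t = 42.00 × 36720 = 1542000 C; n(e⁻) = 15.98 mol.
n(Co) = n(e⁻)/2 = 7.992 mol, so m = 7.992 × 58.93 = 471.0 g.
Volume = m/ρ = 471.0 / 8.9 = 52.92 cm³.
Thickness = V/A = 52.92 / 413 = 0.128 cm = 1280 μm.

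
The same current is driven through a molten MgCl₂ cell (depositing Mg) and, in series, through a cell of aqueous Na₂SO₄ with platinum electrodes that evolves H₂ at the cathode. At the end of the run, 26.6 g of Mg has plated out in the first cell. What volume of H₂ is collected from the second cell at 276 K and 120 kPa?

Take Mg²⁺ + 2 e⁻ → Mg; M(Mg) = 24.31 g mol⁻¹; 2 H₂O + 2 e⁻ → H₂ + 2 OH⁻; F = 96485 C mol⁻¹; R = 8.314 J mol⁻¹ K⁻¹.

20.9 L

n(Mg) = 26.6 / 24.31 = 1.094 mol, so n(e⁻) = 2 × 1.094 = 2.188 mol.
The cells are in series, so the same 2.188 mol of electrons passes through the second cell.
2 H₂O + 2 e⁻ → H₂ + 2 OH⁻ — 2 mol e⁻ per mol H₂, so n(H₂) = 2.188/2 = 1.094 mol.
V = nRT/P = (1.094 × 8.314 × 276) / (120 × 10³) = 0.0209 m³ = 20.9 L.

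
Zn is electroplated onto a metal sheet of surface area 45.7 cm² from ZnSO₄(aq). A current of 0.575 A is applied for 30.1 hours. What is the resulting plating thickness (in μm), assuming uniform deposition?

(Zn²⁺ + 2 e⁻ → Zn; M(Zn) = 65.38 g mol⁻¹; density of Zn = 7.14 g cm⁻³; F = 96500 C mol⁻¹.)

647 μm

Q = I·t = 0.5750 × 108360 = 62310 C; n(e⁻) = 0.6457 mol.
n(Zn) = n(e⁻)/2 = 0.3228 mol, so m = 0.3228 × 65.38 = 21.11 g.
Volume = m/ρ = 21.11 / 7.14 = 2.956 cm³.
Thickness = V/A = 2.956 / 45.7 = 0.0647 cm = 647 μm.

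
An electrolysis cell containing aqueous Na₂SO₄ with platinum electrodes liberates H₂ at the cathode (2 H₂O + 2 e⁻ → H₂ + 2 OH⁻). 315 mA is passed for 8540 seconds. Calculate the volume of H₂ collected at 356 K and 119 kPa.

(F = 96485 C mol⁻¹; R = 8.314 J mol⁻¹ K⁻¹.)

0.347 L

Q = I·t = 0.3150 A × 8540.0 s = 2690 C.
n(e⁻) = Q/F = 2690 / 96485 = 0.02788 mol.
2 electrons are transferred per H₂ molecule, so n(H₂) = 0.02788 / 2 = 0.01394 mol.
V = nRT/P = (0.01394 × 8.314 × 356) / (119 × 10³ Pa) = 3.47 × 10⁻⁴ m³ = 0.347 L.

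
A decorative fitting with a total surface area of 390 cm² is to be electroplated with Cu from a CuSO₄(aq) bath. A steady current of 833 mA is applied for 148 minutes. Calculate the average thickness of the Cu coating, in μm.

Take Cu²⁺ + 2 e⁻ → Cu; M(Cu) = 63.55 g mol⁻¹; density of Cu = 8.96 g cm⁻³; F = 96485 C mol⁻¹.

Q = I·t = 0.8330 × 8880.0 = 7397 C; n(e⁻) = 0.07667 mol.
n(Cu) = n(e⁻)/2 = 0.03833 mol, so m = 0.03833 × 63.55 = 2.436 g.
Volume = m/ρ = 2.436 / 8.96 = 0.2719 cm³.
Thickness = V/A = 0.2719 / 390 = 6.97 × 10⁻⁴ cm = 6.97 μm.

6.97 μm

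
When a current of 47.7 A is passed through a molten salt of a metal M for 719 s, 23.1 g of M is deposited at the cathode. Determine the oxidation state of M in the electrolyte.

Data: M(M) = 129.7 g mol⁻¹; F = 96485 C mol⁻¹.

Q = I·t = 47.70 A × 719.00 s = 34300 C, so n(e⁻) = 34300/96485 = 0.3555 mol.
n(M) deposited = 23.1 / 129.7 = 0.1781 mol.
Electrons per atom = n(e⁻)/n(M) = 0.3555 / 0.1781 = 2.00 ≈ 2, so the ion is M²⁺.

+2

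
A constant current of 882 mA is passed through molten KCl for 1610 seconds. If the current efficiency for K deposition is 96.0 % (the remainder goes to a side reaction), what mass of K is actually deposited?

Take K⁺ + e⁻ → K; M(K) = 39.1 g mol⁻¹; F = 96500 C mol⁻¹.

Q = I·t = 0.8820 × 1610.0 = 1420 C.
n(e⁻) = 1420/96500 = 0.01472 mol; theoretically n(K) = 0.01472/1 = 0.01472 mol, m_theo = 0.5754 g.
At 96.0 % efficiency, m_actual = 0.960 × 0.5754 = 0.552 g.

0.552 g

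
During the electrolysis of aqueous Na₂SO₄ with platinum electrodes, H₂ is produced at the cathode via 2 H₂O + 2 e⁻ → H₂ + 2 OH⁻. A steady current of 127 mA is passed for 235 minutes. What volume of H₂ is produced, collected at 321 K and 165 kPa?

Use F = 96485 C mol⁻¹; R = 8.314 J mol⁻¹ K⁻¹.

0.150 L

Q = I·t = 0.1270 A × 14100 s = 1791 C.
n(e⁻) = Q/F = 1791 / 96485 = 0.01856 mol.
2 electrons are transferred per H₂ molecule, so n(H₂) = 0.01856 / 2 = 0.009280 mol.
V = nRT/P = (0.009280 × 8.314 × 321) / (165 × 10³ Pa) = 1.50 × 10⁻⁴ m³ = 0.150 L.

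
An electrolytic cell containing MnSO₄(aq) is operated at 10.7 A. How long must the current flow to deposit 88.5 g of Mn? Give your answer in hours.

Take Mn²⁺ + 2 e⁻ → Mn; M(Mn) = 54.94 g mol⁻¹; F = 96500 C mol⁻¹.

n(Mn) = m/M = 88.5 / 54.94 = 1.611 mol.
Each Mn atom requires 2 electrons, so n(e⁻) = 2 × 1.611 = 3.222 mol.
Q = n(e⁻)·F = 3.222 × 96500 = 310900 C.
t = Q/I = 310900 / 10.70 A = 29060 s = 8.07 h.

8.07 h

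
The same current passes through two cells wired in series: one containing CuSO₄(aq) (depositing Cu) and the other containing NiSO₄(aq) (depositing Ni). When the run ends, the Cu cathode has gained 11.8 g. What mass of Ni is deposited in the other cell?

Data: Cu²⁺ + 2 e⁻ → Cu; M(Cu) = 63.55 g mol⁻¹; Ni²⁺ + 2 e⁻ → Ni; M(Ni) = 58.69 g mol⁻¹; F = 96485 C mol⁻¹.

10.9 g

n(Cu) = 11.8 / 63.55 = 0.1857 mol.
Since Cu²⁺ + 2 e⁻ → Cu, n(e⁻) passed = 2 × 0.1857 = 0.3714 mol.
Cells in series carry the same charge, so the same 0.3714 mol of electrons passes through cell 2.
Ni²⁺ + 2 e⁻ → Ni, so n(Ni) = 0.3714 / 2 = 0.1857 mol.
m(Ni) = 0.1857 × 58.69 = 10.9 g.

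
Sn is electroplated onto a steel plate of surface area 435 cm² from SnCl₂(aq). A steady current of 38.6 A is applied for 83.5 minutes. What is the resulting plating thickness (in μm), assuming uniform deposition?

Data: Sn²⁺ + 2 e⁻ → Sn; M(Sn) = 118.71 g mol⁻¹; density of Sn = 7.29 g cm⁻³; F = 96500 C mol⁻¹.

375 μm

Q = I·t = 38.60 × 5010.0 = 193400 C; n(e⁻) = 2.004 mol.
n(Sn) = n(e⁻)/2 = 1.002 mol, so m = 1.002 × 118.71 = 118.9 g.
Volume = m/ρ = 118.9 / 7.29 = 16.32 cm³.
Thickness = V/A = 16.32 / 435 = 0.0375 cm = 375 μm.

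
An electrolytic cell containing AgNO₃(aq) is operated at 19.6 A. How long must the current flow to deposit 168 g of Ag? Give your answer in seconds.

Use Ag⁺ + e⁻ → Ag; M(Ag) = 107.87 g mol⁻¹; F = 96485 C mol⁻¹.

7670 s

n(Ag) = m/M = 168 / 107.87 = 1.557 mol.
Each Ag atom requires 1 electron, so n(e⁻) = 1 × 1.557 = 1.557 mol.
Q = n(e⁻)·F = 1.557 × 96485 = 150300 C.
t = Q/I = 150300 / 19.60 A = 7667 s.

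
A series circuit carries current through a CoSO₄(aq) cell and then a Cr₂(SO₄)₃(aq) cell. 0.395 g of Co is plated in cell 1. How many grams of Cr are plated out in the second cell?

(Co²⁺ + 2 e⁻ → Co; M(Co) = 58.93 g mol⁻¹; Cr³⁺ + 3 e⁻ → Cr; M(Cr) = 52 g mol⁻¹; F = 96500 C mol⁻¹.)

n(Co) = 0.395 / 58.93 = 0.006703 mol.
Since Co²⁺ + 2 e⁻ → Co, n(e⁻) passed = 2 × 0.006703 = 0.01341 mol.
Cells in series carry the same charge, so the same 0.01341 mol of electrons passes through cell 2.
Cr³⁺ + 3 e⁻ → Cr, so n(Cr) = 0.01341 / 3 = 0.004469 mol.
m(Cr) = 0.004469 × 52 = 0.232 g.

0.232 g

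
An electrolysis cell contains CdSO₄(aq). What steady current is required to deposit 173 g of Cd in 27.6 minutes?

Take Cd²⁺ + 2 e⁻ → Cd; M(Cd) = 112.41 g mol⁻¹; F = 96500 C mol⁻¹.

179 A

n(Cd) = 173 / 112.41 = 1.539 mol.
n(e⁻) = 2 × 1.539 = 3.078 mol.
Q = n(e⁻)·F = 3.078 × 96500 = 297000 C.
I = Q/t = 297000 / 1656.0 s = 179 A.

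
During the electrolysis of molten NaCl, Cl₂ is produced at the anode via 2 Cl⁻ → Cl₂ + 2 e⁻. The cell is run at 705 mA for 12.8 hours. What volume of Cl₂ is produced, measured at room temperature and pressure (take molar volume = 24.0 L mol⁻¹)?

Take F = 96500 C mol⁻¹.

Q = I·t = 0.7050 A × 46080 s = 32490 C.
n(e⁻) = Q/F = 32490 / 96500 = 0.3366 mol.
2 electrons are transferred per Cl₂ molecule, so n(Cl₂) = 0.3366 / 2 = 0.1683 mol.
V = n × V_m = 0.1683 × 24.0 = 4.04 L.

4.04 L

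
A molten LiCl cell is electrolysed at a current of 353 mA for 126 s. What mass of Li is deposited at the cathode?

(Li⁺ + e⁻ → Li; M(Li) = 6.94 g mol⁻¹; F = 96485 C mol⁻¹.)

Q = I·t = 0.3530 A × 126.00 s = 44.48 C.
n(e⁻) = Q/F = 44.48 / 96485 = 0.0004610 mol.
Li⁺ + e⁻ → Li, so n(Li) = n(e⁻)/1 = 0.0004610 mol.
m = n·M = 0.0004610 × 6.94 = 0.00320 g.

0.00320 g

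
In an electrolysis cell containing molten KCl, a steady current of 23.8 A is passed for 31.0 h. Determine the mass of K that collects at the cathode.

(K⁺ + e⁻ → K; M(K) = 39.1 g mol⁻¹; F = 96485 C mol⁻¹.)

1080 g

Q = I·t = 23.80 A × 111600 s = 2656000 C.
n(e⁻) = Q/F = 2656000 / 96485 = 27.53 mol.
K⁺ + e⁻ → K, so n(K) = n(e⁻)/1 = 27.53 mol.
m = n·M = 27.53 × 39.1 = 1080 g.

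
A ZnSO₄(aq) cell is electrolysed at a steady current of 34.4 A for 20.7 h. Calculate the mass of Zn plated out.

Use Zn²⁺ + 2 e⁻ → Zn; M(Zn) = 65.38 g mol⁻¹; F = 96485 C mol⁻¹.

Q = I·t = 34.40 A × 74520 s = 2563000 C.
n(e⁻) = Q/F = 2563000 / 96485 = 26.57 mol.
Zn²⁺ + 2 e⁻ → Zn, so n(Zn) = n(e⁻)/2 = 13.28 mol.
m = n·M = 13.28 × 65.38 = 869 g.

869 g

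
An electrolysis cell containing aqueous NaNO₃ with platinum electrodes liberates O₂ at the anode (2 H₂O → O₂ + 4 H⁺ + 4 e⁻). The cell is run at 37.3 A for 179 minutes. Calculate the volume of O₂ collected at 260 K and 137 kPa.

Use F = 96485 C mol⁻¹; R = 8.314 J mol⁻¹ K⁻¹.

Q = I·t = 37.30 A × 10740 s = 400600 C.
n(e⁻) = Q/F = 400600 / 96485 = 4.152 mol.
4 electrons are transferred per O₂ molecule, so n(O₂) = 4.152 / 4 = 1.038 mol.
V = nRT/P = (1.038 × 8.314 × 260) / (137 × 10³ Pa) = 0.0164 m³ = 16.4 L.

16.4 L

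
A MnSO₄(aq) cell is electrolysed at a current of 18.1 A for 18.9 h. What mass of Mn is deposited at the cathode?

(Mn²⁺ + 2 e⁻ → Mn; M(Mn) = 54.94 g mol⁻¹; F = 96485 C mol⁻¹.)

Q = I·t = 18.10 A × 68040 s = 1232000 C.
n(e⁻) = Q/F = 1232000 / 96485 = 12.76 mol.
Mn²⁺ + 2 e⁻ → Mn, so n(Mn) = n(e⁻)/2 = 6.382 mol.
m = n·M = 6.382 × 54.94 = 351 g.

351 g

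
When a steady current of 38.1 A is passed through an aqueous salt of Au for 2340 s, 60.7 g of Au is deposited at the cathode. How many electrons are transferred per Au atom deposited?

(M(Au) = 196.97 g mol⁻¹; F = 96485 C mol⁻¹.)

3

Q = I·t = 38.10 A × 2340.0 s = 89150 C, so n(e⁻) = 89150/96485 = 0.9240 mol.
n(Au) deposited = 60.7 / 196.97 = 0.3082 mol.
Electrons per atom = n(e⁻)/n(Au) = 0.9240 / 0.3082 = 3.00 ≈ 3, so the ion is Au³⁺.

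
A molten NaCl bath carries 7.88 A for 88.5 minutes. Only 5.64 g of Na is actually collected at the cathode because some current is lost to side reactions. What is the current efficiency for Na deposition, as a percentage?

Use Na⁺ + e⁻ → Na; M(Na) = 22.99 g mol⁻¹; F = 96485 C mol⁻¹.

56.6 %

Q = I·t = 7.880 × 5310.0 = 41840 C; n(e⁻) = 41840/96485 = 0.4337 mol.
Theoretical n(Na) = n(e⁻)/1 = 0.4337 mol, i.e. m_theo = 0.4337 × 22.99 = 9.970 g.
Efficiency = m_actual / m_theo = 5.64 / 9.970 = 56.6 %.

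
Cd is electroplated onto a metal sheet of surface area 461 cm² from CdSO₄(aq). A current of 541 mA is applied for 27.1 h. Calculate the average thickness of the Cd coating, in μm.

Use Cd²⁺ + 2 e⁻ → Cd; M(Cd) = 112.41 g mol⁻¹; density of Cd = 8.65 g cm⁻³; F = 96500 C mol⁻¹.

77.1 μm

Q = I·t = 0.5410 × 97560 = 52780 C; n(e⁻) = 0.5469 mol.
n(Cd) = n(e⁻)/2 = 0.2735 mol, so m = 0.2735 × 112.41 = 30.74 g.
Volume = m/ρ = 30.74 / 8.65 = 3.554 cm³.
Thickness = V/A = 3.554 / 461 = 0.00771 cm = 77.1 μm.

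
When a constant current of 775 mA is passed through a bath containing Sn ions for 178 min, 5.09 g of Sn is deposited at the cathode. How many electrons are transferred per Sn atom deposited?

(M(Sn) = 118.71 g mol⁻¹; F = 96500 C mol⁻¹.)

2

Q = I·t = 0.7750 A × 10680 s = 8277 C, so n(e⁻) = 8277/96500 = 0.08577 mol.
n(Sn) deposited = 5.09 / 118.71 = 0.04288 mol.
Electrons per atom = n(e⁻)/n(Sn) = 0.08577 / 0.04288 = 2.00 ≈ 2, so the ion is Sn²⁺.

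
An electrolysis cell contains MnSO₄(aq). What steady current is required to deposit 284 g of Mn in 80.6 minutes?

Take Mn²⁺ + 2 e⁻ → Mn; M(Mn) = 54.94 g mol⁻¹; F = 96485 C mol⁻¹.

206 A

n(Mn) = 284 / 54.94 = 5.169 mol.
n(e⁻) = 2 × 5.169 = 10.34 mol.
Q = n(e⁻)·F = 10.34 × 96485 = 997500 C.
I = Q/t = 997500 / 4836.0 s = 206 A.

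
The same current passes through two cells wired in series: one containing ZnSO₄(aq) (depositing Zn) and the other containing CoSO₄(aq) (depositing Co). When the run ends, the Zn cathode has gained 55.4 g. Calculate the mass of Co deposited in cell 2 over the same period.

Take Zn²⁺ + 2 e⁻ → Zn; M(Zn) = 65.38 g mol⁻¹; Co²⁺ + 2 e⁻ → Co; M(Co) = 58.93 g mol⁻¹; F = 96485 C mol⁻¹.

n(Zn) = 55.4 / 65.38 = 0.8474 mol.
Since Zn²⁺ + 2 e⁻ → Zn, n(e⁻) passed = 2 × 0.8474 = 1.695 mol.
Cells in series carry the same charge, so the same 1.695 mol of electrons passes through cell 2.
Co²⁺ + 2 e⁻ → Co, so n(Co) = 1.695 / 2 = 0.8474 mol.
m(Co) = 0.8474 × 58.93 = 49.9 g.

49.9 g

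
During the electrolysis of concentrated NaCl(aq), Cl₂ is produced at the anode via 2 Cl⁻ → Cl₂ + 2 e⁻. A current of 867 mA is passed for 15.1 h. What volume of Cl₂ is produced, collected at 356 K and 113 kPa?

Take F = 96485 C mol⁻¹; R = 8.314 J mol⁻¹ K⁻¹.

6.40 L

Q = I·t = 0.8670 A × 54360 s = 47130 C.
n(e⁻) = Q/F = 47130 / 96485 = 0.4885 mol.
2 electrons are transferred per Cl₂ molecule, so n(Cl₂) = 0.4885 / 2 = 0.2442 mol.
V = nRT/P = (0.2442 × 8.314 × 356) / (113 × 10³ Pa) = 0.00640 m³ = 6.40 L.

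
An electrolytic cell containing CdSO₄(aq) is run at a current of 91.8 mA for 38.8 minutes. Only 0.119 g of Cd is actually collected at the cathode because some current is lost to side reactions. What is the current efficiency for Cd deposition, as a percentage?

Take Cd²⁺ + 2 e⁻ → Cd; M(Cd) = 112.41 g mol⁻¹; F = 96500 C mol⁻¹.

Q = I·t = 0.09180 × 2328.0 = 213.7 C; n(e⁻) = 213.7/96500 = 0.002215 mol.
Theoretical n(Cd) = n(e⁻)/2 = 0.001107 mol, i.e. m_theo = 0.001107 × 112.41 = 0.1245 g.
Efficiency = m_actual / m_theo = 0.119 / 0.1245 = 95.6 %.

95.6 %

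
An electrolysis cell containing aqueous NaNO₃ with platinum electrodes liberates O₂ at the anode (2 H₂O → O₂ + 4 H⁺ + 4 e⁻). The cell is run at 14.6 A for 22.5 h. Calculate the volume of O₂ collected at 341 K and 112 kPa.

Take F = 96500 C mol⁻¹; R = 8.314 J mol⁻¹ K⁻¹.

77.6 L

Q = I·t = 14.60 A × 81000 s = 1183000 C.
n(e⁻) = Q/F = 1183000 / 96500 = 12.25 mol.
4 electrons are transferred per O₂ molecule, so n(O₂) = 12.25 / 4 = 3.064 mol.
V = nRT/P = (3.064 × 8.314 × 341) / (112 × 10³ Pa) = 0.0776 m³ = 77.6 L.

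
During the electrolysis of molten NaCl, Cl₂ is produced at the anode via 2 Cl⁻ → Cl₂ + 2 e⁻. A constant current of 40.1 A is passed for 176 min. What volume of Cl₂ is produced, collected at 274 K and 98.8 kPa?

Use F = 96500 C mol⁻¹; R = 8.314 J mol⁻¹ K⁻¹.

Q = I·t = 40.10 A × 10560 s = 423500 C.
n(e⁻) = Q/F = 423500 / 96500 = 4.388 mol.
2 electrons are transferred per Cl₂ molecule, so n(Cl₂) = 4.388 / 2 = 2.194 mol.
V = nRT/P = (2.194 × 8.314 × 274) / (98.8 × 10³ Pa) = 0.0506 m³ = 50.6 L.

50.6 L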